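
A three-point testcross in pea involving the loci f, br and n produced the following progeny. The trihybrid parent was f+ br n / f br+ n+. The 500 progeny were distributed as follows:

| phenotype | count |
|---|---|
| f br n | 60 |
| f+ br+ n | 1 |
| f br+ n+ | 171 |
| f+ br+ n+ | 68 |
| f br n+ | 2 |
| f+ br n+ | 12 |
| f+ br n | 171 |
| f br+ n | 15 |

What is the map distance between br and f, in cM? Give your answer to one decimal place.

26.2 cM

The two rarest classes, f+ br+ n and f br n+, are the double crossovers. Comparing them with the parentals, only the br allele has switched, so br is the middle locus and the order is f – br – n.
Crossovers in the f–br interval produce the single-crossover classes f br n and f+ br+ n+ (60 + 68 = 128) plus the double crossovers (3).
RF(f–br) = (128 + 3) / 500 = 131/500 = 0.2620 → 26.2 cM.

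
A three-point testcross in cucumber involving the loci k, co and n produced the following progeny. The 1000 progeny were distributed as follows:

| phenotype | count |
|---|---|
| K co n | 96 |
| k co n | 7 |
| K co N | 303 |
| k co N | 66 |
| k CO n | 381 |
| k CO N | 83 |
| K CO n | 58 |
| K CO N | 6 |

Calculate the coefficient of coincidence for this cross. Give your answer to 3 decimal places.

0.494

The two most frequent reciprocal classes, K co N and k CO n, are the parental types, so the F1 was K co N / k CO n.
The two rarest classes, K CO N and k co n, are the double crossovers. Comparing them with the parentals, only the co allele has switched, so co is the middle locus and the order is k – co – n.
k–co: (124 + 13)/1000 = 0.1370; co–n: (179 + 13)/1000 = 0.1920.
Expected DCO frequency = 0.1370 × 0.1920 ≈ 0.02630; observed = 13/1000 ≈ 0.01300.
Coefficient of coincidence = 0.01300/0.02630 ≈ 0.494.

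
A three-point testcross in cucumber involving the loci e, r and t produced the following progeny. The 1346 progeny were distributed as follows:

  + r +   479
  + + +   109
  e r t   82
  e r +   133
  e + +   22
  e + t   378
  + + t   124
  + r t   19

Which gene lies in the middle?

The two most frequent reciprocal classes, + r + and e + t, are the parental types, so the F1 was + r + / e + t.
The two rarest classes, + r t and e + +, are the double crossovers. Comparing them with the parentals, only the t allele has switched, so t is the middle locus and the order is e – t – r.

t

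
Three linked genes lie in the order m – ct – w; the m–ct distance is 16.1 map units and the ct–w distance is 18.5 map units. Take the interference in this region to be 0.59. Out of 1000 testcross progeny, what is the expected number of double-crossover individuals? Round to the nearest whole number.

12

Map distances give recombination frequencies of 0.161 and 0.185 for the two intervals.
With interference 0.59 (so coincidence = 0.41), expected double-crossover frequency = 0.161 × 0.185 × 0.41 = 0.01221.
Expected number = 0.01221 × 1000 = 12.21 ≈ 12.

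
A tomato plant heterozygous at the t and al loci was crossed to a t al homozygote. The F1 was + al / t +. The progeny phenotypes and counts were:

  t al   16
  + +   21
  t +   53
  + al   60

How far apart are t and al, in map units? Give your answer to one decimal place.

24.7 map units

The recombinant classes are + + and t al: 21 + 16 = 37.
Recombination frequency = 37/150 = 0.2467 ≈ 24.7%, i.e. 24.7 map units.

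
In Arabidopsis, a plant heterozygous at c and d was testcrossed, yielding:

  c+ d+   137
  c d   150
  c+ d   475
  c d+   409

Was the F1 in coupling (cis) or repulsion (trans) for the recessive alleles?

The two most frequent classes are c+ d (475) and c d+ (409); these are the parental (non-recombinant) types.
So the F1 carried c+ d on one chromosome and c d+ on the other — the recessive alleles are on opposite chromosomes (trans / repulsion).

trans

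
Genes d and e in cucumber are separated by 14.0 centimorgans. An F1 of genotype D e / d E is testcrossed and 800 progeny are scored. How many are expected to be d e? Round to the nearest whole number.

56

A map distance of 14.0 centimorgans corresponds to a recombination frequency of 0.140.
The F1 is D e / d E, so d e is a recombinant gamete class with expected frequency r/2 = 0.140/2 = 0.0700.
Expected number = 0.0700 × 800 = 56.00 ≈ 56.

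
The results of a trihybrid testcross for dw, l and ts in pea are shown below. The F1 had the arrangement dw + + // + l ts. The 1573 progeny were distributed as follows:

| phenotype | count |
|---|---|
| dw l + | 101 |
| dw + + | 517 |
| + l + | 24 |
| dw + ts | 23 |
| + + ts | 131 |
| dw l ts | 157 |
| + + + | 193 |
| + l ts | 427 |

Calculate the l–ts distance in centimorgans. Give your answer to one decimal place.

17.7 centimorgans

The two rarest classes, dw + ts and + l +, are the double crossovers. Comparing them with the parentals, only the ts allele has switched, so ts is the middle locus and the order is dw – ts – l.
Crossovers in the ts–l interval produce the single-crossover classes dw l + and + + ts (101 + 131 = 232) plus the double crossovers (47).
RF(ts–l) = (232 + 47) / 1573 = 279/1573 = 0.1774 → 17.7 centimorgans.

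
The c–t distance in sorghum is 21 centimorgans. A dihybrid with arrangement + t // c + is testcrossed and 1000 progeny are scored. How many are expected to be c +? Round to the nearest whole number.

395

A map distance of 21 centimorgans corresponds to a recombination frequency of 0.210.
The F1 is + t / c +, so c + is a parental gamete class with expected frequency (1 − r)/2 = 0.790/2 = 0.3950.
Expected number = 0.3950 × 1000 = 395.00 ≈ 395.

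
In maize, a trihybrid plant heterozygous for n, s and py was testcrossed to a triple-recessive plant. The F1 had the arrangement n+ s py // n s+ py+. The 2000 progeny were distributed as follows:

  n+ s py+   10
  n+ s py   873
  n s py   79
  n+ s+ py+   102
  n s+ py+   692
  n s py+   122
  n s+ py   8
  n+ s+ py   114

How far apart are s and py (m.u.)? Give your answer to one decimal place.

12.7 m.u.

The two rarest classes, n+ s py+ and n s+ py, are the double crossovers. Comparing them with the parentals, only the py allele has switched, so py is the middle locus and the order is n – py – s.
Crossovers in the py–s interval produce the single-crossover classes n+ s+ py and n s py+ (114 + 122 = 236) plus the double crossovers (18).
RF(py–s) = (236 + 18) / 2000 = 254/2000 = 0.1270 → 12.7 m.u.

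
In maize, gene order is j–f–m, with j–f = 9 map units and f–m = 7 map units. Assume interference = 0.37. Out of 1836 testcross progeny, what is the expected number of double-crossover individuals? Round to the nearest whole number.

Map distances give recombination frequencies of 0.090 and 0.070 for the two intervals.
With interference 0.37 (so coincidence = 0.63), expected double-crossover frequency = 0.090 × 0.070 × 0.63 = 0.00397.
Expected number = 0.00397 × 1836 = 7.29 ≈ 7.

7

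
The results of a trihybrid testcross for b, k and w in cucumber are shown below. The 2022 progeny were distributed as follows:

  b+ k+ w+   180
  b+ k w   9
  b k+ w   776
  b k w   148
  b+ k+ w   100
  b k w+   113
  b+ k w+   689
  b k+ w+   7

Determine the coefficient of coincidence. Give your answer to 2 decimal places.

0.41

The two most frequent reciprocal classes, b k+ w and b+ k w+, are the parental types, so the F1 was b k+ w / b+ k w+.
The two rarest classes, b k+ w+ and b+ k w, are the double crossovers. Comparing them with the parentals, only the w allele has switched, so w is the middle locus and the order is b – w – k.
b–w: (213 + 16)/2022 = 0.1133; w–k: (328 + 16)/2022 = 0.1701.
Expected DCO frequency = 0.1133 × 0.1701 ≈ 0.01927; observed = 16/2022 ≈ 0.00791.
Coefficient of coincidence = 0.00791/0.01927 ≈ 0.41.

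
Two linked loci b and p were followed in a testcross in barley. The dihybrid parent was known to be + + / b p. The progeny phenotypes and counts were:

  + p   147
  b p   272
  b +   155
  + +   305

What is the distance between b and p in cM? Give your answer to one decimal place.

34.4 cM

The recombinant classes are + p and b +: 147 + 155 = 302.
Recombination frequency = 302/879 = 0.3436 ≈ 34.4%, i.e. 34.4 cM.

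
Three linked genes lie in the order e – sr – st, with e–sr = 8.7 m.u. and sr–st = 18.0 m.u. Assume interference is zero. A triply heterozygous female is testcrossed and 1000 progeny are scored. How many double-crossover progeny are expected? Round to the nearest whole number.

16

Map distances give recombination frequencies of 0.087 and 0.180 for the two intervals.
With no interference, expected double-crossover frequency = 0.087 × 0.180 = 0.01566.
Expected number = 0.01566 × 1000 = 15.66 ≈ 16.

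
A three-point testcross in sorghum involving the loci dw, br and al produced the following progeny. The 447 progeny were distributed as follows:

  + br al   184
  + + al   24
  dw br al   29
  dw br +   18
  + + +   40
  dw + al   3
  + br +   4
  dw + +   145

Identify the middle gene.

The two most frequent reciprocal classes, dw + + and + br al, are the parental types, so the F1 was dw + + / + br al.
The two rarest classes, dw + al and + br +, are the double crossovers. Comparing them with the parentals, only the al allele has switched, so al is the middle locus and the order is dw – al – br.

al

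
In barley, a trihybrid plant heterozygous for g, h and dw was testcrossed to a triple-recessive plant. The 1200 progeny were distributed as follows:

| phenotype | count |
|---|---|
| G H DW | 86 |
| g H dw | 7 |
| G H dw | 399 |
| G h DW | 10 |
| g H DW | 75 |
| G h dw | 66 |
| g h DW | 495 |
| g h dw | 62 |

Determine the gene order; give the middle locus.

g

The two most frequent reciprocal classes, G H dw and g h DW, are the parental types, so the F1 was G H dw / g h DW.
The two rarest classes, g H dw and G h DW, are the double crossovers. Comparing them with the parentals, only the g allele has switched, so g is the middle locus and the order is h – g – dw.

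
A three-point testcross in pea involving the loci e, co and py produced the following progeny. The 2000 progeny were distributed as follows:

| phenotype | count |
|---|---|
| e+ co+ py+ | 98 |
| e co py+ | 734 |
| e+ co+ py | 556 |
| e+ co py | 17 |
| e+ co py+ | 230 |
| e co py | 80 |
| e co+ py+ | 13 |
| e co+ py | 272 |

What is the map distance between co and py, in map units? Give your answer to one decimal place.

10.4 map units

The two most frequent reciprocal classes, e+ co+ py and e co py+, are the parental types, so the F1 was e+ co+ py / e co py+.
The two rarest classes, e+ co py and e co+ py+, are the double crossovers. Comparing them with the parentals, only the co allele has switched, so co is the middle locus and the order is e – co – py.
Crossovers in the co–py interval produce the single-crossover classes e+ co+ py+ and e co py (98 + 80 = 178) plus the double crossovers (30).
RF(co–py) = (178 + 30) / 2000 = 208/2000 = 0.1040 → 10.4 map units.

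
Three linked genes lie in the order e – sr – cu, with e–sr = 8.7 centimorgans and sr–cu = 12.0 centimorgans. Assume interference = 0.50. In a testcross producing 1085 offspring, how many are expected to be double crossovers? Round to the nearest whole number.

6

Map distances give recombination frequencies of 0.087 and 0.120 for the two intervals.
With interference 0.50 (so coincidence = 0.50), expected double-crossover frequency = 0.087 × 0.120 × 0.50 = 0.00522.
Expected number = 0.00522 × 1085 = 5.66 ≈ 6.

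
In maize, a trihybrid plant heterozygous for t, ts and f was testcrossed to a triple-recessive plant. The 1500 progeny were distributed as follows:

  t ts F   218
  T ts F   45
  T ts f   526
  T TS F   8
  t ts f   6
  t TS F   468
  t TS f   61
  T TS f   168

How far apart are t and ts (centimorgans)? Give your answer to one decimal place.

26.7 centimorgans

The two most frequent reciprocal classes, T ts f and t TS F, are the parental types, so the F1 was T ts f / t TS F.
The two rarest classes, t ts f and T TS F, are the double crossovers. Comparing them with the parentals, only the t allele has switched, so t is the middle locus and the order is f – t – ts.
Crossovers in the t–ts interval produce the single-crossover classes T TS f and t ts F (168 + 218 = 386) plus the double crossovers (14).
RF(t–ts) = (386 + 14) / 1500 = 400/1500 = 0.2667 → 26.7 centimorgans.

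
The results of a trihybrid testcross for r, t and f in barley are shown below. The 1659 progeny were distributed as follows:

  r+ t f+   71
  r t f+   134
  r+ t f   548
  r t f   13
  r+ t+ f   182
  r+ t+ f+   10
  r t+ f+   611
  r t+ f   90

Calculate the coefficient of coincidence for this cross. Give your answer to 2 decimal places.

The two most frequent reciprocal classes, r t+ f+ and r+ t f, are the parental types, so the F1 was r t+ f+ / r+ t f.
The two rarest classes, r+ t+ f+ and r t f, are the double crossovers. Comparing them with the parentals, only the r allele has switched, so r is the middle locus and the order is t – r – f.
t–r: (316 + 23)/1659 = 0.2043; r–f: (161 + 23)/1659 = 0.1109.
Expected DCO frequency = 0.2043 × 0.1109 ≈ 0.02266; observed = 23/1659 ≈ 0.01386.
Coefficient of coincidence = 0.01386/0.02266 ≈ 0.61.

0.61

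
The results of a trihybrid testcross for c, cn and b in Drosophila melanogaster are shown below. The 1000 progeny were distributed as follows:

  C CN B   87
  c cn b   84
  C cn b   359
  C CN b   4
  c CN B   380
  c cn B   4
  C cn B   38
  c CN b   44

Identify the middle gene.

cn

The two most frequent reciprocal classes, c CN B and C cn b, are the parental types, so the F1 was c CN B / C cn b.
The two rarest classes, c cn B and C CN b, are the double crossovers. Comparing them with the parentals, only the cn allele has switched, so cn is the middle locus and the order is b – cn – c.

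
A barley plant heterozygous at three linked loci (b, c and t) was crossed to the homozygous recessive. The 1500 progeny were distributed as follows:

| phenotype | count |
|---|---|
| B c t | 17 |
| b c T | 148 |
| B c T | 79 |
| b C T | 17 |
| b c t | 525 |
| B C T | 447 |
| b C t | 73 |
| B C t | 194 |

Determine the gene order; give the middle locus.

b

The two most frequent reciprocal classes, b c t and B C T, are the parental types, so the F1 was b c t / B C T.
The two rarest classes, B c t and b C T, are the double crossovers. Comparing them with the parentals, only the b allele has switched, so b is the middle locus and the order is t – b – c.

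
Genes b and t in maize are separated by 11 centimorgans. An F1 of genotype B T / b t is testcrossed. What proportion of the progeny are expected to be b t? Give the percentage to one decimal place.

44.5%

A map distance of 11 centimorgans corresponds to a recombination frequency of 0.110.
The F1 is B T / b t, so b t is a parental gamete class with expected frequency (1 − r)/2 = 0.890/2 = 0.4450.
That is 0.4450 = 44.5% of the progeny.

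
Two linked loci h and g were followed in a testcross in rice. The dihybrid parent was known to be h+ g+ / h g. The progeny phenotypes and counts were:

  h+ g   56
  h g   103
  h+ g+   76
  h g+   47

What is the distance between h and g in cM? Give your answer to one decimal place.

36.5 cM

The recombinant classes are h+ g and h g+: 56 + 47 = 103.
Recombination frequency = 103/282 = 0.3652 ≈ 36.5%, i.e. 36.5 cM.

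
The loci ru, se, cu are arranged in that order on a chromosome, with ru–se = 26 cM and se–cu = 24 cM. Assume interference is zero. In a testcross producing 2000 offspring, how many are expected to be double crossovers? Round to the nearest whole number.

Map distances give recombination frequencies of 0.260 and 0.240 for the two intervals.
With no interference, expected double-crossover frequency = 0.260 × 0.240 = 0.06240.
Expected number = 0.06240 × 2000 = 124.80 ≈ 125.

125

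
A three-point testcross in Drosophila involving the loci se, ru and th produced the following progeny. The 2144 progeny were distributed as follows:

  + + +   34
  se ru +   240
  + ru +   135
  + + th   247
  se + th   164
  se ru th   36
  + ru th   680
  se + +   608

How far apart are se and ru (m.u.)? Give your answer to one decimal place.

The two most frequent reciprocal classes, + ru th and se + +, are the parental types, so the F1 was + ru th / se + +.
The two rarest classes, se ru th and + + +, are the double crossovers. Comparing them with the parentals, only the se allele has switched, so se is the middle locus and the order is th – se – ru.
Crossovers in the se–ru interval produce the single-crossover classes + + th and se ru + (247 + 240 = 487) plus the double crossovers (70).
RF(se–ru) = (487 + 70) / 2144 = 557/2144 = 0.2598 → 26.0 m.u.

26.0 m.u.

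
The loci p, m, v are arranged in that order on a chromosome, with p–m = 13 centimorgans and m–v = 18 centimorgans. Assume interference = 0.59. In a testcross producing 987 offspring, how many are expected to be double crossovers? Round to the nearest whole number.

9

Map distances give recombination frequencies of 0.130 and 0.180 for the two intervals.
With interference 0.59 (so coincidence = 0.41), expected double-crossover frequency = 0.130 × 0.180 × 0.41 = 0.00959.
Expected number = 0.00959 × 987 = 9.47 ≈ 9.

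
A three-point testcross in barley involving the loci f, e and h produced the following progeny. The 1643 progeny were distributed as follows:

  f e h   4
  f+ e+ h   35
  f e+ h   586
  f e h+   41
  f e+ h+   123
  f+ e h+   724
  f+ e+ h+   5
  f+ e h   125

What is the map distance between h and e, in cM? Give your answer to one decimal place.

The two most frequent reciprocal classes, f e+ h and f+ e h+, are the parental types, so the F1 was f e+ h / f+ e h+.
The two rarest classes, f e h and f+ e+ h+, are the double crossovers. Comparing them with the parentals, only the e allele has switched, so e is the middle locus and the order is f – e – h.
Crossovers in the e–h interval produce the single-crossover classes f e+ h+ and f+ e h (123 + 125 = 248) plus the double crossovers (9).
RF(e–h) = (248 + 9) / 1643 = 257/1643 = 0.1564 → 15.6 cM.

15.6 cM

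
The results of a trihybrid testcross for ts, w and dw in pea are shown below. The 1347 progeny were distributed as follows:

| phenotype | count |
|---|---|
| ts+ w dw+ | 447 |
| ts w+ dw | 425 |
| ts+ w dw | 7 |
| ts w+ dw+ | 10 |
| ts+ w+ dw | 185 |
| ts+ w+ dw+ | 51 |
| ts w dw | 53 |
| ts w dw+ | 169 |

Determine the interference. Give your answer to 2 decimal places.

The two most frequent reciprocal classes, ts+ w dw+ and ts w+ dw, are the parental types, so the F1 was ts+ w dw+ / ts w+ dw.
The two rarest classes, ts+ w dw and ts w+ dw+, are the double crossovers. Comparing them with the parentals, only the dw allele has switched, so dw is the middle locus and the order is ts – dw – w.
ts–dw: (354 + 17)/1347 = 0.2754; dw–w: (104 + 17)/1347 = 0.0898.
Expected DCO frequency = 0.2754 × 0.0898 ≈ 0.02473; observed = 17/1347 ≈ 0.01262.
Coefficient of coincidence = 0.01262/0.02473 ≈ 0.51; interference = 1 − 0.51 = 0.49.

0.49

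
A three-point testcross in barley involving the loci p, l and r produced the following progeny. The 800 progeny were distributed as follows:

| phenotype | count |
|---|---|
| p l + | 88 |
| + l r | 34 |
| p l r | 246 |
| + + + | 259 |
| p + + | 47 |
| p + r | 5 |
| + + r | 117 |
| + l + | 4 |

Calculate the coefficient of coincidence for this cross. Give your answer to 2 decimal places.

0.37

The two most frequent reciprocal classes, + + + and p l r, are the parental types, so the F1 was + + + / p l r.
The two rarest classes, + l + and p + r, are the double crossovers. Comparing them with the parentals, only the l allele has switched, so l is the middle locus and the order is p – l – r.
p–l: (81 + 9)/800 = 0.1125; l–r: (205 + 9)/800 = 0.2675.
Expected DCO frequency = 0.1125 × 0.2675 ≈ 0.03009; observed = 9/800 ≈ 0.01125.
Coefficient of coincidence = 0.01125/0.03009 ≈ 0.37.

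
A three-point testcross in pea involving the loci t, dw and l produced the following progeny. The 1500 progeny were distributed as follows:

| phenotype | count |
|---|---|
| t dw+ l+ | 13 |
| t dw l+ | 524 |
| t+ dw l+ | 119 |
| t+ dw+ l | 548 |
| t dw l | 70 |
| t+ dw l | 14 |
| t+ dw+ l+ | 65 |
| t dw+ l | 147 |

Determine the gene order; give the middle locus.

dw

The two most frequent reciprocal classes, t dw l+ and t+ dw+ l, are the parental types, so the F1 was t dw l+ / t+ dw+ l.
The two rarest classes, t dw+ l+ and t+ dw l, are the double crossovers. Comparing them with the parentals, only the dw allele has switched, so dw is the middle locus and the order is l – dw – t.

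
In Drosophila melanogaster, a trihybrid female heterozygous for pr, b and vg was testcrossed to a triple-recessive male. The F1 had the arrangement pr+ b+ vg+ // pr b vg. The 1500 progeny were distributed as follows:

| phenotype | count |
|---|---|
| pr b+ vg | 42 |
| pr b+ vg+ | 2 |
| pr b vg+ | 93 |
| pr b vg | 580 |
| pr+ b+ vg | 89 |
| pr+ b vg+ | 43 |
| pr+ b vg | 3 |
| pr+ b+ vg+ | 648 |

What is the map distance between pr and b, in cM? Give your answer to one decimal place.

The two rarest classes, pr b+ vg+ and pr+ b vg, are the double crossovers. Comparing them with the parentals, only the pr allele has switched, so pr is the middle locus and the order is vg – pr – b.
Crossovers in the pr–b interval produce the single-crossover classes pr+ b vg+ and pr b+ vg (43 + 42 = 85) plus the double crossovers (5).
RF(pr–b) = (85 + 5) / 1500 = 90/1500 = 0.0600 → 6.0 cM.

6.0 cM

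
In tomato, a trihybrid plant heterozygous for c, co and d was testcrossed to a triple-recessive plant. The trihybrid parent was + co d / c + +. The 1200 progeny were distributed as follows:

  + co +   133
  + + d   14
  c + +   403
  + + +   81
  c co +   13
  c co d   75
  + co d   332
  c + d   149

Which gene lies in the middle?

co

The two rarest classes, + + d and c co +, are the double crossovers. Comparing them with the parentals, only the co allele has switched, so co is the middle locus and the order is c – co – d.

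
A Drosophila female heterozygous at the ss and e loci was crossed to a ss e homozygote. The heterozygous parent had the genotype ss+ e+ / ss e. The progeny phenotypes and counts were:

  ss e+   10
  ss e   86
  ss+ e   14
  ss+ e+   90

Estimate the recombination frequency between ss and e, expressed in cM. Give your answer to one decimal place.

The recombinant classes are ss+ e and ss e+: 14 + 10 = 24.
Recombination frequency = 24/200 = 0.1200 ≈ 12.0%, i.e. 12.0 cM.

12.0 cM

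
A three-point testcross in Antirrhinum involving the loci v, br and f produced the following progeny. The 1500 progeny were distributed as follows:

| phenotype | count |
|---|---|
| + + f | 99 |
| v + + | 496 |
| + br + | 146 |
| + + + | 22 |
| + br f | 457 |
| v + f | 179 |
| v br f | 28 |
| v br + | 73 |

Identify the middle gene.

The two most frequent reciprocal classes, + br f and v + +, are the parental types, so the F1 was + br f / v + +.
The two rarest classes, v br f and + + +, are the double crossovers. Comparing them with the parentals, only the v allele has switched, so v is the middle locus and the order is br – v – f.

v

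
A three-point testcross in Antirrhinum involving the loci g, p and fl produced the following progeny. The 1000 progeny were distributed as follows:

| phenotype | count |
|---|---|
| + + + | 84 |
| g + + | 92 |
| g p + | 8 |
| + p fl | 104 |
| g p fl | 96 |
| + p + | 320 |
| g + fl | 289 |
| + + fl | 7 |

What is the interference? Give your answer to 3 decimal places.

0.635

The two most frequent reciprocal classes, g + fl and + p +, are the parental types, so the F1 was g + fl / + p +.
The two rarest classes, + + fl and g p +, are the double crossovers. Comparing them with the parentals, only the g allele has switched, so g is the middle locus and the order is p – g – fl.
p–g: (180 + 15)/1000 = 0.1950; g–fl: (196 + 15)/1000 = 0.2110.
Expected DCO frequency = 0.1950 × 0.2110 ≈ 0.04115; observed = 15/1000 ≈ 0.01500.
Coefficient of coincidence = 0.01500/0.04115 ≈ 0.365; interference = 1 − 0.365 = 0.635.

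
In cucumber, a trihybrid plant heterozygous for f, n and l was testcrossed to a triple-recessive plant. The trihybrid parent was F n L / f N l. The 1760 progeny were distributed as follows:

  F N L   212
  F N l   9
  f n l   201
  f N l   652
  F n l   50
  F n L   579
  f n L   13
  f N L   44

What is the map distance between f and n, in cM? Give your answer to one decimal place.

The two rarest classes, f n L and F N l, are the double crossovers. Comparing them with the parentals, only the f allele has switched, so f is the middle locus and the order is l – f – n.
Crossovers in the f–n interval produce the single-crossover classes F N L and f n l (212 + 201 = 413) plus the double crossovers (22).
RF(f–n) = (413 + 22) / 1760 = 435/1760 = 0.2472 → 24.7 cM.

24.7 cM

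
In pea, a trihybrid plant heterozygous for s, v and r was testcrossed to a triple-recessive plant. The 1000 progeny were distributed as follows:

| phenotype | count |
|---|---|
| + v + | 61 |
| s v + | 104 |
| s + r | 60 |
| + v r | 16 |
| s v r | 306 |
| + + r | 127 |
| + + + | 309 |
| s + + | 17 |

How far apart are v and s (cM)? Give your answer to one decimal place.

The two most frequent reciprocal classes, + + + and s v r, are the parental types, so the F1 was + + + / s v r.
The two rarest classes, s + + and + v r, are the double crossovers. Comparing them with the parentals, only the s allele has switched, so s is the middle locus and the order is v – s – r.
Crossovers in the v–s interval produce the single-crossover classes + v + and s + r (61 + 60 = 121) plus the double crossovers (33).
RF(v–s) = (121 + 33) / 1000 = 154/1000 = 0.1540 → 15.4 cM.

15.4 cM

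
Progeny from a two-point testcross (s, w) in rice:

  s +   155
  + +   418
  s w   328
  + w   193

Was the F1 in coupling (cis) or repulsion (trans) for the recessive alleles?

The two most frequent classes are + + (418) and s w (328); these are the parental (non-recombinant) types.
So the F1 carried + + on one chromosome and s w on the other — the recessive alleles are on the same chromosome (cis / coupling).

cis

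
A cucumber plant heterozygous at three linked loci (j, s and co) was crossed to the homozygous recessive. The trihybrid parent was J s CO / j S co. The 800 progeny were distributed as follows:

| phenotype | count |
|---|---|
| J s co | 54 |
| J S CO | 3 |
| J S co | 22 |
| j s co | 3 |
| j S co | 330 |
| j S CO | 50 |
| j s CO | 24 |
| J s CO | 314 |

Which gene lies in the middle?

The two rarest classes, J S CO and j s co, are the double crossovers. Comparing them with the parentals, only the s allele has switched, so s is the middle locus and the order is j – s – co.

s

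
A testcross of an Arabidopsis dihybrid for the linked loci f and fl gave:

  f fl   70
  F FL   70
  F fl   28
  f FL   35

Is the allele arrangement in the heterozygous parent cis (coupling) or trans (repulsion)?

cis

The two most frequent classes are F FL (70) and f fl (70); these are the parental (non-recombinant) types.
So the F1 carried F FL on one chromosome and f fl on the other — the recessive alleles are on the same chromosome (cis / coupling).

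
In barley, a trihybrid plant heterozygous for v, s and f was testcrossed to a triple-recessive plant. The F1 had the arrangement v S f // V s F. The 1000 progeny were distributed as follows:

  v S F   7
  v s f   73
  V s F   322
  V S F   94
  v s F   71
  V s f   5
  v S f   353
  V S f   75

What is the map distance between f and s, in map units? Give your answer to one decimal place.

17.9 map units

The two rarest classes, v S F and V s f, are the double crossovers. Comparing them with the parentals, only the f allele has switched, so f is the middle locus and the order is s – f – v.
Crossovers in the s–f interval produce the single-crossover classes v s f and V S F (73 + 94 = 167) plus the double crossovers (12).
RF(s–f) = (167 + 12) / 1000 = 179/1000 = 0.1790 → 17.9 map units.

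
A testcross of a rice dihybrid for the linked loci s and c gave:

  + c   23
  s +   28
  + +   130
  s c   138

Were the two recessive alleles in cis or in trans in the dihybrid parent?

cis

The two most frequent classes are + + (130) and s c (138); these are the parental (non-recombinant) types.
So the F1 carried + + on one chromosome and s c on the other — the recessive alleles are on the same chromosome (cis / coupling).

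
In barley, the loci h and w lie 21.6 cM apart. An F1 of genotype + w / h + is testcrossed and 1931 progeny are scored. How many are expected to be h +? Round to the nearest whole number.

A map distance of 21.6 cM corresponds to a recombination frequency of 0.216.
The F1 is + w / h +, so h + is a parental gamete class with expected frequency (1 − r)/2 = 0.784/2 = 0.3920.
Expected number = 0.3920 × 1931 = 756.95 ≈ 757.

757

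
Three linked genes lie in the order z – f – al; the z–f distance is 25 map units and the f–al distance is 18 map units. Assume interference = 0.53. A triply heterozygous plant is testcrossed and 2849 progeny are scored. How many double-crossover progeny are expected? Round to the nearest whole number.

Map distances give recombination frequencies of 0.250 and 0.180 for the two intervals.
With interference 0.53 (so coincidence = 0.47), expected double-crossover frequency = 0.250 × 0.180 × 0.47 = 0.02115.
Expected number = 0.02115 × 2849 = 60.26 ≈ 60.

60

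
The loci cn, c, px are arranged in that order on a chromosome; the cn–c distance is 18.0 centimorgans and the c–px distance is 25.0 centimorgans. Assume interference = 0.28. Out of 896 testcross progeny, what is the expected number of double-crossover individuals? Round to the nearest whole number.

29

Map distances give recombination frequencies of 0.180 and 0.250 for the two intervals.
With interference 0.28 (so coincidence = 0.72), expected double-crossover frequency = 0.180 × 0.250 × 0.72 = 0.03240.
Expected number = 0.03240 × 896 = 29.03 ≈ 29.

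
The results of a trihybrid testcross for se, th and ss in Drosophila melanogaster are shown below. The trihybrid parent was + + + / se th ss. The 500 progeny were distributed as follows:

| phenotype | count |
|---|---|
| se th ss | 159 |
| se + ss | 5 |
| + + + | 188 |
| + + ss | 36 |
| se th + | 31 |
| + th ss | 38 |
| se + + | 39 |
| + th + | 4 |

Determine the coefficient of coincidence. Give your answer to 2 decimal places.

0.69

The two rarest classes, + th + and se + ss, are the double crossovers. Comparing them with the parentals, only the th allele has switched, so th is the middle locus and the order is ss – th – se.
ss–th: (67 + 9)/500 = 0.1520; th–se: (77 + 9)/500 = 0.1720.
Expected DCO frequency = 0.1520 × 0.1720 ≈ 0.02614; observed = 9/500 ≈ 0.01800.
Coefficient of coincidence = 0.01800/0.02614 ≈ 0.69.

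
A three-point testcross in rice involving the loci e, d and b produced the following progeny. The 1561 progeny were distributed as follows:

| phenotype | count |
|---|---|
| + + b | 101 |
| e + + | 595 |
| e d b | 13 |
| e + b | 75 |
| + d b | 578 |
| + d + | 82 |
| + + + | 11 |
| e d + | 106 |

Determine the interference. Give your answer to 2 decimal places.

0.10

The two most frequent reciprocal classes, + d b and e + +, are the parental types, so the F1 was + d b / e + +.
The two rarest classes, e d b and + + +, are the double crossovers. Comparing them with the parentals, only the e allele has switched, so e is the middle locus and the order is d – e – b.
d–e: (207 + 24)/1561 = 0.1480; e–b: (157 + 24)/1561 = 0.1160.
Expected DCO frequency = 0.1480 × 0.1160 ≈ 0.01717; observed = 24/1561 ≈ 0.01537.
Coefficient of coincidence = 0.01537/0.01717 ≈ 0.90; interference = 1 − 0.90 = 0.10.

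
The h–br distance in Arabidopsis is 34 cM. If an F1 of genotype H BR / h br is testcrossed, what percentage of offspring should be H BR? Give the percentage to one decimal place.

33.0%

A map distance of 34 cM corresponds to a recombination frequency of 0.340.
The F1 is H BR / h br, so H BR is a parental gamete class with expected frequency (1 − r)/2 = 0.660/2 = 0.3300.
That is 0.3300 = 33.0% of the progeny.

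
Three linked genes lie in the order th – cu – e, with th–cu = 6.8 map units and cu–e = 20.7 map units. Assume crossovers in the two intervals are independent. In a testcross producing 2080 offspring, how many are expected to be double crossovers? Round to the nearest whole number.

29

Map distances give recombination frequencies of 0.068 and 0.207 for the two intervals.
With no interference, expected double-crossover frequency = 0.068 × 0.207 = 0.01408.
Expected number = 0.01408 × 2080 = 29.28 ≈ 29.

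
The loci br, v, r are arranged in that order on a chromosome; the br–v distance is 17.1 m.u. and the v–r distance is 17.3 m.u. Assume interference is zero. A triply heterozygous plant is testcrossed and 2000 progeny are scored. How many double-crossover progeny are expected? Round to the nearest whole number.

59

Map distances give recombination frequencies of 0.171 and 0.173 for the two intervals.
With no interference, expected double-crossover frequency = 0.171 × 0.173 = 0.02958.
Expected number = 0.02958 × 2000 = 59.17 ≈ 59.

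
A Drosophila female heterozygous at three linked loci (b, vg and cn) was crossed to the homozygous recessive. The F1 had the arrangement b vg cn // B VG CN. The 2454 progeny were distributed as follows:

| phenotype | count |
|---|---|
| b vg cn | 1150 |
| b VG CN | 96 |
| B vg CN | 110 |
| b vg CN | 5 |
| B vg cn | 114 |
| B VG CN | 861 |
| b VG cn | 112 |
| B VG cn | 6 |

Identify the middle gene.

The two rarest classes, b vg CN and B VG cn, are the double crossovers. Comparing them with the parentals, only the cn allele has switched, so cn is the middle locus and the order is b – cn – vg.

cn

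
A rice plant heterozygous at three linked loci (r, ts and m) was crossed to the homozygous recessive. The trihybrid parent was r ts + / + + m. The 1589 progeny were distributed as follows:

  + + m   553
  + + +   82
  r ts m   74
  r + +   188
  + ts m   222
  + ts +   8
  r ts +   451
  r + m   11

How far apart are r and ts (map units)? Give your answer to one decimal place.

The two rarest classes, + ts + and r + m, are the double crossovers. Comparing them with the parentals, only the r allele has switched, so r is the middle locus and the order is ts – r – m.
Crossovers in the ts–r interval produce the single-crossover classes r + + and + ts m (188 + 222 = 410) plus the double crossovers (19).
RF(ts–r) = (410 + 19) / 1589 = 429/1589 = 0.2700 → 27.0 map units.

27.0 map units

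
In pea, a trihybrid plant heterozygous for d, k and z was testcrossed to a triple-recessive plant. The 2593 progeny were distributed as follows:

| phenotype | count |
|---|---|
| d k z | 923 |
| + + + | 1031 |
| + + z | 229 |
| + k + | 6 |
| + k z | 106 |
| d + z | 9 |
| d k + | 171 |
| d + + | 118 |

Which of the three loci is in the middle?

k

The two most frequent reciprocal classes, d k z and + + +, are the parental types, so the F1 was d k z / + + +.
The two rarest classes, d + z and + k +, are the double crossovers. Comparing them with the parentals, only the k allele has switched, so k is the middle locus and the order is z – k – d.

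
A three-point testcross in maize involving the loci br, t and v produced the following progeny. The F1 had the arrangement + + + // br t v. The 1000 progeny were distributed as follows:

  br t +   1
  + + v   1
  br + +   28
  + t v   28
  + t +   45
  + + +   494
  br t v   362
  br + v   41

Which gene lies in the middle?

The two rarest classes, + + v and br t +, are the double crossovers. Comparing them with the parentals, only the v allele has switched, so v is the middle locus and the order is t – v – br.

v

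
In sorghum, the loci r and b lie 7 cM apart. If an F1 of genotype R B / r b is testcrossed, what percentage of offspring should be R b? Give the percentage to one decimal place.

A map distance of 7 cM corresponds to a recombination frequency of 0.070.
The F1 is R B / r b, so R b is a recombinant gamete class with expected frequency r/2 = 0.070/2 = 0.0350.
That is 0.0350 = 3.5% of the progeny.

3.5%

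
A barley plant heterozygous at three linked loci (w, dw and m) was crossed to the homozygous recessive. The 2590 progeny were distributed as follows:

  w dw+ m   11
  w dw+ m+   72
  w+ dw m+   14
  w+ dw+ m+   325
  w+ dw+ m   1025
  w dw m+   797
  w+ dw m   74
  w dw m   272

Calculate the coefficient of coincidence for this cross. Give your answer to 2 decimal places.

The two most frequent reciprocal classes, w+ dw+ m and w dw m+, are the parental types, so the F1 was w+ dw+ m / w dw m+.
The two rarest classes, w dw+ m and w+ dw m+, are the double crossovers. Comparing them with the parentals, only the w allele has switched, so w is the middle locus and the order is m – w – dw.
m–w: (597 + 25)/2590 = 0.2402; w–dw: (146 + 25)/2590 = 0.0660.
Expected DCO frequency = 0.2402 × 0.0660 ≈ 0.01585; observed = 25/2590 ≈ 0.00965.
Coefficient of coincidence = 0.00965/0.01585 ≈ 0.61.

0.61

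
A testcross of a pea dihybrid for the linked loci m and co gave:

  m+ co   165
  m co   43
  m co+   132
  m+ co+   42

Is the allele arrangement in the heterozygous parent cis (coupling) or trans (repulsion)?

trans

The two most frequent classes are m+ co (165) and m co+ (132); these are the parental (non-recombinant) types.
So the F1 carried m+ co on one chromosome and m co+ on the other — the recessive alleles are on opposite chromosomes (trans / repulsion).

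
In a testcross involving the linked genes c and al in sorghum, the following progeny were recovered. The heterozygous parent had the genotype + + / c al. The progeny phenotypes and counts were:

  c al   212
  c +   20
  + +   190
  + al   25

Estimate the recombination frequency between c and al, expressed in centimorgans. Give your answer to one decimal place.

The recombinant classes are + al and c +: 25 + 20 = 45.
Recombination frequency = 45/447 = 0.1007 ≈ 10.1%, i.e. 10.1 centimorgans.

10.1 centimorgans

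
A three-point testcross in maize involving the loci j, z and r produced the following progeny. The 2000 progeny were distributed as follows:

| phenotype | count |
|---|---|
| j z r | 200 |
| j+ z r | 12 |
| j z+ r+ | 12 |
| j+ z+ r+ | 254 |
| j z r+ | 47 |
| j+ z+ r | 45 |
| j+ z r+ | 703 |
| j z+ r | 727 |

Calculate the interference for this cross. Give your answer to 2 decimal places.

The two most frequent reciprocal classes, j+ z r+ and j z+ r, are the parental types, so the F1 was j+ z r+ / j z+ r.
The two rarest classes, j+ z r and j z+ r+, are the double crossovers. Comparing them with the parentals, only the r allele has switched, so r is the middle locus and the order is j – r – z.
j–r: (92 + 24)/2000 = 0.0580; r–z: (454 + 24)/2000 = 0.2390.
Expected DCO frequency = 0.0580 × 0.2390 ≈ 0.01386; observed = 24/2000 ≈ 0.01200.
Coefficient of coincidence = 0.01200/0.01386 ≈ 0.87; interference = 1 − 0.87 = 0.13.

0.13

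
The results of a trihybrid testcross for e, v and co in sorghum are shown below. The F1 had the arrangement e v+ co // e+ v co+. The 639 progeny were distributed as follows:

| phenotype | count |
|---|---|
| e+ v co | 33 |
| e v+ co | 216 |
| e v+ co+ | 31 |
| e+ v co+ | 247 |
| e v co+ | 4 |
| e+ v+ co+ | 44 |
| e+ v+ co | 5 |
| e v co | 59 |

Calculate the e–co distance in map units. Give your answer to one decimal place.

11.4 map units

The two rarest classes, e+ v+ co and e v co+, are the double crossovers. Comparing them with the parentals, only the e allele has switched, so e is the middle locus and the order is v – e – co.
Crossovers in the e–co interval produce the single-crossover classes e v+ co+ and e+ v co (31 + 33 = 64) plus the double crossovers (9).
RF(e–co) = (64 + 9) / 639 = 73/639 = 0.1142 → 11.4 map units.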